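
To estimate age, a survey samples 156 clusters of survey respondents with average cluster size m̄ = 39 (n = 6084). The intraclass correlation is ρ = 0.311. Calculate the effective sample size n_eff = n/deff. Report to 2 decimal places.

deff = 1 + (39 − 1)·0.311 = 1 + 11.818 = 12.818.
n_eff = 6084 / 12.818 = 474.65.

474.65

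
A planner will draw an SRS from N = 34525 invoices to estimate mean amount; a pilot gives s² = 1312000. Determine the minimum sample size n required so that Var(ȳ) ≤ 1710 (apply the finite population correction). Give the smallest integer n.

Without fpc, n₀ = s²/D = 1312000/1710 = 767.2515.
With fpc, (1 − n/N)·s²/n ≤ D requires n ≥ n₀/(1 + n₀/N) = 767.2515/(1 + 767.2515/34525) = 750.5715.
Rounding up, n = 751.

751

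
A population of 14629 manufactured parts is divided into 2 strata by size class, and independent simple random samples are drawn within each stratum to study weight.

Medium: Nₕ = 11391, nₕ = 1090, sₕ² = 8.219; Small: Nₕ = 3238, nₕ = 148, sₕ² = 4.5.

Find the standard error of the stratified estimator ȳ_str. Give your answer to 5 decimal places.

Var(ȳ_str) = Σₕ Wₕ²(1 − fₕ)sₕ²/nₕ with Wₕ = Nₕ/N, N = 14629.
Medium: Wₕ = 0.77865883; term = 0.77865883²·(1 − 0.09568958)·8.219/1090 = 0.0041343234.
Small: Wₕ = 0.22134117; term = 0.22134117²·(1 − 0.04570723)·4.5/148 = 0.0014215327.
Sum = 0.0055558561.
SE = √(0.0055558561) = 0.07454.

0.07454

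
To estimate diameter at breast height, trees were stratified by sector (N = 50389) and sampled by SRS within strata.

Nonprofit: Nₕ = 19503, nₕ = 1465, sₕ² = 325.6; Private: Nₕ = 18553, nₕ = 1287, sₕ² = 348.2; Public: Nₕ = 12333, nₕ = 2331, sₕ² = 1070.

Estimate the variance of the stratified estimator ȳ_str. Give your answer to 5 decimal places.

Var(ȳ_str) = Σₕ Wₕ²(1 − fₕ)sₕ²/nₕ with Wₕ = Nₕ/N, N = 50389.
Nonprofit: Wₕ = 0.38704876; term = 0.38704876²·(1 − 0.07511665)·325.6/1465 = 0.030793928.
Private: Wₕ = 0.36819544; term = 0.36819544²·(1 − 0.06936884)·348.2/1287 = 0.034133799.
Public: Wₕ = 0.24475580; term = 0.24475580²·(1 − 0.18900511)·1070/2331 = 0.022301065.
Sum = 0.087228792.

0.08723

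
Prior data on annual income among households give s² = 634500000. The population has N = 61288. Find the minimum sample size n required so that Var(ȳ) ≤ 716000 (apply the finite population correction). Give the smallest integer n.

Without fpc, n₀ = s²/D = 634500000/716000 = 886.1732.
With fpc, (1 − n/N)·s²/n ≤ D requires n ≥ n₀/(1 + n₀/N) = 886.1732/(1 + 886.1732/61288) = 873.5425.
Rounding up, n = 874.

874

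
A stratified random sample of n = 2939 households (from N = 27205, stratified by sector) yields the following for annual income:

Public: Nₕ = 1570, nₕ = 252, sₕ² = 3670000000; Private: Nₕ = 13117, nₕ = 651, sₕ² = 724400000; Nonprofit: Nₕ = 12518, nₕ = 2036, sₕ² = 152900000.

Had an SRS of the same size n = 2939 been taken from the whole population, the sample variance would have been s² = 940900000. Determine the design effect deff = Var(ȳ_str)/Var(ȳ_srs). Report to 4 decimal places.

Var(ȳ_str) = Σ Wₕ²(1−fₕ)sₕ²/nₕ with Wₕ = Nₕ/27205:
  Public: (1570/27205)²·(1−252/1570)·3670000000/252 = 40717.689
  Private: (13117/27205)²·(1−651/13117)·724400000/651 = 245845.14
  Nonprofit: (12518/27205)²·(1−2036/12518)·152900000/2036 = 13314.086
  → Var(ȳ_str) = 299876.92.
Var(ȳ_srs) = (1 − 2939/27205)·940900000/2939 = 285557.35.
deff = 299876.92 / 285557.35 = 1.0501.

1.0501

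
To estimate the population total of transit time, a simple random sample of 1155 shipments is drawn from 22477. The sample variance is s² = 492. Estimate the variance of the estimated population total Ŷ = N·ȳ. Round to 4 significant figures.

Var(Ŷ) = N²·Var(ȳ) = N²·(1 − n/N)·s²/n.
f = 1155/22477 = 0.05138586; Var(ȳ) = 0.94861414·492/1155 = 0.40408498.
Var(Ŷ) = 22477² · 0.40408498 = 2.0415001 × 10^8.

2.042 × 10^8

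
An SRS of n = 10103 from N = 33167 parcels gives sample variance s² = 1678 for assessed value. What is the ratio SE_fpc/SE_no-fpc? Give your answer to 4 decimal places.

f = n/N = 10103/33167 = 0.30461000.
SE_no-fpc = √(s²/n) = 0.40754053; SE_fpc = √((1−f)s²/n) = 0.33984824.
Ratio = √(1−f) = 0.83390047.

0.8339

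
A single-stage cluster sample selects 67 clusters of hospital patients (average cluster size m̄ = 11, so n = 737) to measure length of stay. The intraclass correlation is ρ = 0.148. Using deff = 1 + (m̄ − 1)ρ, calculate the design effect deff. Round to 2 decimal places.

deff = 1 + (11 − 1)·0.148 = 1 + 1.48 = 2.48.

2.48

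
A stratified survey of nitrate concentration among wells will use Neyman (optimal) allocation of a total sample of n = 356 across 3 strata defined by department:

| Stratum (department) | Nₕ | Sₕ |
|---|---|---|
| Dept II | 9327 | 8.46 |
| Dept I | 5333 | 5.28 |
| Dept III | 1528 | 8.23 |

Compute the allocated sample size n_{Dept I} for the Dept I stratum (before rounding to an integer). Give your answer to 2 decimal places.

83.79

Neyman allocation: nₕ = n·NₕSₕ / Σⱼ NⱼSⱼ.
Σ NⱼSⱼ = 9327·8.46 + 5333·5.28 + 1528·8.23 = 119640.1.
n_{Dept I} = 356·5333·5.28 / 119640.1 = 83.79.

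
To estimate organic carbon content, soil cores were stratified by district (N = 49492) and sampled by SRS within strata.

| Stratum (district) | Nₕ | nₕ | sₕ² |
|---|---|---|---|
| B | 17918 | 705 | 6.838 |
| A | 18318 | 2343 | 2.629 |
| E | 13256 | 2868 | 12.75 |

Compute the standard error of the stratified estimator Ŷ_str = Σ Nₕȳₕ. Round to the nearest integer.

Var(Ŷ_str) = Σₕ Nₕ²(1 − fₕ)sₕ²/nₕ.
B: 17918²·(1 − 705/17918)·6.838/705 = 2.9914798 × 10^6.
A: 18318²·(1 − 2343/18318)·2.629/2343 = 328350.15.
E: 13256²·(1 − 2868/13256)·12.75/2868 = 612174.84.
Sum = 3.9320048 × 10^6.
SE = √(3.9320048 × 10^6) = 1983.

1983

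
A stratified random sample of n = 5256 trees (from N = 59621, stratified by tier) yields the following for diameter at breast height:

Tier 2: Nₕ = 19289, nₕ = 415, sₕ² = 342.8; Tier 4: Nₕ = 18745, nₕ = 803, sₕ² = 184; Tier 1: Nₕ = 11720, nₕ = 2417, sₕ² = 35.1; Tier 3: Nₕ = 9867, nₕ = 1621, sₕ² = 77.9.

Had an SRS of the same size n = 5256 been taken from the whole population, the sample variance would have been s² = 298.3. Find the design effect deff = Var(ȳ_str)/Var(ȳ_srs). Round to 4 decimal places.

2.0835

Var(ȳ_str) = Σ Wₕ²(1−fₕ)sₕ²/nₕ with Wₕ = Nₕ/59621:
  Tier 2: (19289/59621)²·(1−415/19289)·342.8/415 = 0.084599514
  Tier 4: (18745/59621)²·(1−803/18745)·184/803 = 0.021680039
  Tier 1: (11720/59621)²·(1−2417/11720)·35.1/2417 = 4.454332 × 10^-4
  Tier 3: (9867/59621)²·(1−1621/9867)·77.9/1621 = 0.001099979
  → Var(ȳ_str) = 0.10782497.
Var(ȳ_srs) = (1 − 5256/59621)·298.3/5256 = 0.051750915.
deff = 0.10782497 / 0.051750915 = 2.0835.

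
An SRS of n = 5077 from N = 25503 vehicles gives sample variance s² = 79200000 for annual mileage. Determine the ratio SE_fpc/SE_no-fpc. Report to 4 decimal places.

f = n/N = 5077/25503 = 0.19907462.
SE_no-fpc = √(s²/n) = 124.89901; SE_fpc = √((1−f)s²/n) = 111.77767.
Ratio = √(1−f) = 0.89494435.

0.8949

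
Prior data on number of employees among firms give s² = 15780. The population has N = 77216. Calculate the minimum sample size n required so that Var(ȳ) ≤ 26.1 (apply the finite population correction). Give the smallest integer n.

Without fpc, n₀ = s²/D = 15780/26.1 = 604.5977.
With fpc, (1 − n/N)·s²/n ≤ D requires n ≥ n₀/(1 + n₀/N) = 604.5977/(1 + 604.5977/77216) = 599.9005.
Rounding up, n = 600.

600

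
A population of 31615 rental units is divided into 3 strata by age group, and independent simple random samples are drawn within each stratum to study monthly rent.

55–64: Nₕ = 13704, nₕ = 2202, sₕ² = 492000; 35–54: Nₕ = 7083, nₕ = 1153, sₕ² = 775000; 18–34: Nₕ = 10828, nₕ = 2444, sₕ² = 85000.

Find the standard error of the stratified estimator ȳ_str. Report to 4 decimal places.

8.1634

Var(ȳ_str) = Σₕ Wₕ²(1 − fₕ)sₕ²/nₕ with Wₕ = Nₕ/N, N = 31615.
55–64: Wₕ = 0.43346513; term = 0.43346513²·(1 − 0.16068301)·492000/2202 = 35.235637.
35–54: Wₕ = 0.22403922; term = 0.22403922²·(1 − 0.16278413)·775000/1153 = 28.246065.
18–34: Wₕ = 0.34249565; term = 0.34249565²·(1 − 0.22571112)·85000/2444 = 3.1588636.
Sum = 66.640566.
SE = √(66.640566) = 8.1634.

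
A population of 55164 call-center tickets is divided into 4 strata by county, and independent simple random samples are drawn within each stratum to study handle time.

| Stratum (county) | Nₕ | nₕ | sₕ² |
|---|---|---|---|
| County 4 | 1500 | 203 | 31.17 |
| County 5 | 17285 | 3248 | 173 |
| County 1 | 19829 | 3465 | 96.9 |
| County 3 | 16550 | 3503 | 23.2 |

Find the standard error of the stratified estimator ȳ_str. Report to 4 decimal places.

0.0883

Var(ȳ_str) = Σₕ Wₕ²(1 − fₕ)sₕ²/nₕ with Wₕ = Nₕ/N, N = 55164.
County 4: Wₕ = 0.02719165; term = 0.02719165²·(1 − 0.13533333)·31.17/203 = 9.8165865 × 10^-5.
County 5: Wₕ = 0.31333841; term = 0.31333841²·(1 − 0.18790859)·173/3248 = 0.0042468045.
County 1: Wₕ = 0.35945544; term = 0.35945544²·(1 − 0.17474406)·96.9/3465 = 0.0029819429.
County 3: Wₕ = 0.30001450; term = 0.30001450²·(1 − 0.21166163)·23.2/3503 = 4.6994281 × 10^-4.
Sum = 0.0077968561.
SE = √(0.0077968561) = 0.0883.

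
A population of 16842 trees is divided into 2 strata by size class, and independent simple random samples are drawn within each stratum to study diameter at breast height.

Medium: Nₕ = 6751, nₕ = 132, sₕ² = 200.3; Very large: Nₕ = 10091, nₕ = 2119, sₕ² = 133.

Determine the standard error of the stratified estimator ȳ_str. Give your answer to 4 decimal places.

Var(ȳ_str) = Σₕ Wₕ²(1 − fₕ)sₕ²/nₕ with Wₕ = Nₕ/N, N = 16842.
Medium: Wₕ = 0.40084313; term = 0.40084313²·(1 − 0.01955266)·200.3/132 = 0.23904528.
Very large: Wₕ = 0.59915687; term = 0.59915687²·(1 − 0.20998910)·133/2119 = 0.017800609.
Sum = 0.25684589.
SE = √(0.25684589) = 0.5068.

0.5068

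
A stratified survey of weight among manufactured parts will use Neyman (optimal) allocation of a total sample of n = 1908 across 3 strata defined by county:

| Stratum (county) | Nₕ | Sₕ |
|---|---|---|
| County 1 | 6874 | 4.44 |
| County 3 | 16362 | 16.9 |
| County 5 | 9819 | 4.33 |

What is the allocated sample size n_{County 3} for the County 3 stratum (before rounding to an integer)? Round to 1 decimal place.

Neyman allocation: nₕ = n·NₕSₕ / Σⱼ NⱼSⱼ.
Σ NⱼSⱼ = 6874·4.44 + 16362·16.9 + 9819·4.33 = 349554.63.
n_{County 3} = 1908·16362·16.9 / 349554.63 = 1509.3.

1509.3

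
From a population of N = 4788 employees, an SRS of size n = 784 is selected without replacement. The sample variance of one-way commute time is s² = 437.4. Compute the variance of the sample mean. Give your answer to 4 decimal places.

Under SRS without replacement, Var(ȳ) = (1 − f)·s²/n with f = n/N = 784/4788 = 0.16374269.
Var(ȳ) = (1 − 0.16374269)·437.4/784 = 0.83625731·0.55790816 = 0.46655478.

0.4666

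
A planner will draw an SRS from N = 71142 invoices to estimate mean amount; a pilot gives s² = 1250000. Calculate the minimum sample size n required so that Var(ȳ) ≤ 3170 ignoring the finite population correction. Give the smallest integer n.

395

Without fpc, n₀ = s²/D = 1250000/3170 = 394.3218.
Rounding up, n = 395.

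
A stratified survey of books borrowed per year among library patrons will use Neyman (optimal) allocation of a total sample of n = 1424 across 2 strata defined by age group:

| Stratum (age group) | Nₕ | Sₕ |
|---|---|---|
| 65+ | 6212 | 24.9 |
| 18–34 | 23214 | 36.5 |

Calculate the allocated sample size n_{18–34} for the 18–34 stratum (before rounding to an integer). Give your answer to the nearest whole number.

Neyman allocation: nₕ = n·NₕSₕ / Σⱼ NⱼSⱼ.
Σ NⱼSⱼ = 6212·24.9 + 23214·36.5 = 1.0019898 × 10^6.
n_{18–34} = 1424·23214·36.5 / (1.0019898 × 10^6) = 1204.

1204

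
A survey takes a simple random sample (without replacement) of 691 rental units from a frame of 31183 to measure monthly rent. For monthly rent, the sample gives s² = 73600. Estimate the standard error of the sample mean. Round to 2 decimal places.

10.21

Under SRS without replacement, Var(ȳ) = (1 − f)·s²/n with f = n/N = 691/31183 = 0.02215951.
Var(ȳ) = (1 − 0.02215951)·73600/691 = 0.97784049·106.5123 = 104.15204.
SE(ȳ) = √(104.15204) = 10.21.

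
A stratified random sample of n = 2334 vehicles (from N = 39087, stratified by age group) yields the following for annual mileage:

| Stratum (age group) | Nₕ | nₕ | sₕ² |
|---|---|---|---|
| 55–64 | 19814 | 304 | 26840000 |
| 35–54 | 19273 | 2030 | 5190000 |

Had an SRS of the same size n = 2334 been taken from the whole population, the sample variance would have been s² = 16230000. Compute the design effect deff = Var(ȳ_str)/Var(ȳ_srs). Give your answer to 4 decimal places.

3.5017

Var(ȳ_str) = Σ Wₕ²(1−fₕ)sₕ²/nₕ with Wₕ = Nₕ/39087:
  55–64: (19814/39087)²·(1−304/19814)·26840000/304 = 22339.512
  35–54: (19273/39087)²·(1−2030/19273)·5190000/2030 = 556.12036
  → Var(ȳ_str) = 22895.632.
Var(ȳ_srs) = (1 − 2334/39087)·16230000/2334 = 6538.4999.
deff = 22895.632 / 6538.4999 = 3.5017.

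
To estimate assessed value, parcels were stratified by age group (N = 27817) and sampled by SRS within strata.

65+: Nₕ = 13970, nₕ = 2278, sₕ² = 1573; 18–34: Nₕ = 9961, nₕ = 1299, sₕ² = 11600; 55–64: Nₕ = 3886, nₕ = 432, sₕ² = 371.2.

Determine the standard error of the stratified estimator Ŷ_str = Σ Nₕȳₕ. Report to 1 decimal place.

29913.5

Var(Ŷ_str) = Σₕ Nₕ²(1 − fₕ)sₕ²/nₕ.
65+: 13970²·(1 − 2278/13970)·1573/2278 = 1.127873 × 10^8.
18–34: 9961²·(1 − 1299/9961)·11600/1299 = 7.7049524 × 10^8.
55–64: 3886²·(1 − 432/3886)·371.2/432 = 1.1533187 × 10^7.
Sum = 8.9481573 × 10^8.
SE = √(8.9481573 × 10^8) = 29913.5.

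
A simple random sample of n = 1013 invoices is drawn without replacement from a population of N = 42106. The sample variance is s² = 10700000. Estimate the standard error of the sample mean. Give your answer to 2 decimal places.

Under SRS without replacement, Var(ȳ) = (1 − f)·s²/n with f = n/N = 1013/42106 = 0.02405833.
Var(ȳ) = (1 − 0.02405833)·10700000/1013 = 0.97594167·10562.685 = 10308.565.
SE(ȳ) = √(10308.565) = 101.53.

101.53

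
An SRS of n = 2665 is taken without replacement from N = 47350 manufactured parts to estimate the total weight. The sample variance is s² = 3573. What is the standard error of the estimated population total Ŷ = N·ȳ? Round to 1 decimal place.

Var(Ŷ) = N²·Var(ȳ) = N²·(1 − n/N)·s²/n.
f = 2665/47350 = 0.05628300; Var(ȳ) = 0.94371700·3573/2665 = 1.2652536.
Var(Ŷ) = 47350² · 1.2652536 = 2.836727 × 10^9.
SE(Ŷ) = √(2.836727 × 10^9) = 53260.9.

53260.9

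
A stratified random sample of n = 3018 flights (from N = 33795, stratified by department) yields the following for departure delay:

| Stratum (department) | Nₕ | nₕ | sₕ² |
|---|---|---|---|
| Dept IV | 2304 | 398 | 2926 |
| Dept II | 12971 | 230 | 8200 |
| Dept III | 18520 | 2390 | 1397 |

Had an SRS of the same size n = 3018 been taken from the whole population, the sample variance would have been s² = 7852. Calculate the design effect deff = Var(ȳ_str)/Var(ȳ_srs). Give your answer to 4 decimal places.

Var(ȳ_str) = Σ Wₕ²(1−fₕ)sₕ²/nₕ with Wₕ = Nₕ/33795:
  Dept IV: (2304/33795)²·(1−398/2304)·2926/398 = 0.028267781
  Dept II: (12971/33795)²·(1−230/12971)·8200/230 = 5.1589116
  Dept III: (18520/33795)²·(1−2390/18520)·1397/2390 = 0.15288643
  → Var(ȳ_str) = 5.3400658.
Var(ȳ_srs) = (1 − 3018/33795)·7852/3018 = 2.3693809.
deff = 5.3400658 / 2.3693809 = 2.2538.

2.2538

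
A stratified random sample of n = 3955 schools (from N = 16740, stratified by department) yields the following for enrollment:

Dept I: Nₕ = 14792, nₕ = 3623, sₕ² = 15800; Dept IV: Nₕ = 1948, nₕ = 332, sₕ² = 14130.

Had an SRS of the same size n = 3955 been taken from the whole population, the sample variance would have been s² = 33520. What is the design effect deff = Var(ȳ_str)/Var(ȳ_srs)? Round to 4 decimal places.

0.4711

Var(ȳ_str) = Σ Wₕ²(1−fₕ)sₕ²/nₕ with Wₕ = Nₕ/16740:
  Dept I: (14792/16740)²·(1−3623/14792)·15800/3623 = 2.5711004
  Dept IV: (1948/16740)²·(1−332/1948)·14130/332 = 0.47810521
  → Var(ȳ_str) = 3.0492056.
Var(ȳ_srs) = (1 − 3955/16740)·33520/3955 = 6.4729582.
deff = 3.0492056 / 6.4729582 = 0.4711.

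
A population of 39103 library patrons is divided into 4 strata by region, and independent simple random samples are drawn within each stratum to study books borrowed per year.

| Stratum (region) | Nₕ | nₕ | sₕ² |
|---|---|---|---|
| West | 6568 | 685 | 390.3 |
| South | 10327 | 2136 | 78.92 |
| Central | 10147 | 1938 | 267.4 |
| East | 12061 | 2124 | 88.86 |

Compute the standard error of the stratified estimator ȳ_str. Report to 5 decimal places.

Var(ȳ_str) = Σₕ Wₕ²(1 − fₕ)sₕ²/nₕ with Wₕ = Nₕ/N, N = 39103.
West: Wₕ = 0.16796665; term = 0.16796665²·(1 − 0.10429354)·390.3/685 = 0.014398585.
South: Wₕ = 0.26409738; term = 0.26409738²·(1 − 0.20683645)·78.92/2136 = 0.0020439806.
Central: Wₕ = 0.25949416; term = 0.25949416²·(1 − 0.19099241)·267.4/1938 = 0.0075164953.
East: Wₕ = 0.30844181; term = 0.30844181²·(1 − 0.17610480)·88.86/2124 = 0.0032792177.
Sum = 0.027238279.
SE = √(0.027238279) = 0.16504.

0.16504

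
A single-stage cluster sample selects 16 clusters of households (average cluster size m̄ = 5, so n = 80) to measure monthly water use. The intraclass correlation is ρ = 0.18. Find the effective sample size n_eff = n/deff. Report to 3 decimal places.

deff = 1 + (5 − 1)·0.18 = 1 + 0.72 = 1.72.
n_eff = 80 / 1.72 = 46.512.

46.512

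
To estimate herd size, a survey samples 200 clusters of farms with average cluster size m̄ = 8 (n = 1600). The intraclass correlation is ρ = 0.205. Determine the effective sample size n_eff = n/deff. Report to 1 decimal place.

657.1

deff = 1 + (8 − 1)·0.205 = 1 + 1.435 = 2.435.
n_eff = 1600 / 2.435 = 657.1.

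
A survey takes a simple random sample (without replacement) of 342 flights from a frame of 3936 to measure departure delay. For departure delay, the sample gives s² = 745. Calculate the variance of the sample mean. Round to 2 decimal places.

Under SRS without replacement, Var(ȳ) = (1 − f)·s²/n with f = n/N = 342/3936 = 0.08689024.
Var(ȳ) = (1 − 0.08689024)·745/342 = 0.91310976·2.1783626 = 1.9890841.

1.99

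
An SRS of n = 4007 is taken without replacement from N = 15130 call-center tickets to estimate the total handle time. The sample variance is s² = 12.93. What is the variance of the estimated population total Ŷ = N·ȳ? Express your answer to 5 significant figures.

Var(Ŷ) = N²·Var(ȳ) = N²·(1 − n/N)·s²/n.
f = 4007/15130 = 0.26483807; Var(ȳ) = 0.73516193·12.93/4007 = 0.0023722595.
Var(Ŷ) = 15130² · 0.0023722595 = 543050.29.

543050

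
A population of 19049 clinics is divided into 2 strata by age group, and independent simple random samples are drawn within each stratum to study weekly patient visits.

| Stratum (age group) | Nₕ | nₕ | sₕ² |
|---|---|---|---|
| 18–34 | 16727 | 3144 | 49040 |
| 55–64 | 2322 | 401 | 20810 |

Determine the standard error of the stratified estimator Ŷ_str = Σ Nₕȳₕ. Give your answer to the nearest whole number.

61444

Var(Ŷ_str) = Σₕ Nₕ²(1 − fₕ)sₕ²/nₕ.
18–34: 16727²·(1 − 3144/16727)·49040/3144 = 3.5439018 × 10^9.
55–64: 2322²·(1 − 401/2322)·20810/401 = 2.3148203 × 10^8.
Sum = 3.7753838 × 10^9.
SE = √(3.7753838 × 10^9) = 61444.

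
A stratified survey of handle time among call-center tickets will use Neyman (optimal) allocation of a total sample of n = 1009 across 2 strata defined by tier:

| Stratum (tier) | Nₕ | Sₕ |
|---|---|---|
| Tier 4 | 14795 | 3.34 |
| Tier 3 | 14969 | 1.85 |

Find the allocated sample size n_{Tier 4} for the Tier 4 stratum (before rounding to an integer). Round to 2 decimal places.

646.63

Neyman allocation: nₕ = n·NₕSₕ / Σⱼ NⱼSⱼ.
Σ NⱼSⱼ = 14795·3.34 + 14969·1.85 = 77107.95.
n_{Tier 4} = 1009·14795·3.34 / 77107.95 = 646.63.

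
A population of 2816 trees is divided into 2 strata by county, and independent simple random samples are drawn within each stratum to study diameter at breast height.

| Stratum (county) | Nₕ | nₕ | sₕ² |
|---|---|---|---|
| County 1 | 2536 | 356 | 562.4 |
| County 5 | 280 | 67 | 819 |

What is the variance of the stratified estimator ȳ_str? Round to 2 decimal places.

1.19

Var(ȳ_str) = Σₕ Wₕ²(1 − fₕ)sₕ²/nₕ with Wₕ = Nₕ/N, N = 2816.
County 1: Wₕ = 0.90056818; term = 0.90056818²·(1 − 0.14037855)·562.4/356 = 1.1013764.
County 5: Wₕ = 0.09943182; term = 0.09943182²·(1 − 0.23928571)·819/67 = 0.091935117.
Sum = 1.1933115.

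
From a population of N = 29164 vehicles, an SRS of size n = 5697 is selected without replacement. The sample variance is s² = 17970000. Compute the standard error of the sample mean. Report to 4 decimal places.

Under SRS without replacement, Var(ȳ) = (1 − f)·s²/n with f = n/N = 5697/29164 = 0.19534357.
Var(ȳ) = (1 − 0.19534357)·17970000/5697 = 0.80465643·3154.2917 = 2538.1211.
SE(ȳ) = √(2538.1211) = 50.3798.

50.3798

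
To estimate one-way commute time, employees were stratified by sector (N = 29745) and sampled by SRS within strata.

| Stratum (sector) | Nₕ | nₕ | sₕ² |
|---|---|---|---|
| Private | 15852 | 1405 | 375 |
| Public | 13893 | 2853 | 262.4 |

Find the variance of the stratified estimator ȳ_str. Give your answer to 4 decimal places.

Var(ȳ_str) = Σₕ Wₕ²(1 − fₕ)sₕ²/nₕ with Wₕ = Nₕ/N, N = 29745.
Private: Wₕ = 0.53292990; term = 0.53292990²·(1 − 0.08863235)·375/1405 = 0.069085791.
Public: Wₕ = 0.46707010; term = 0.46707010²·(1 − 0.20535521)·262.4/2853 = 0.015944071.
Sum = 0.085029862.

0.0850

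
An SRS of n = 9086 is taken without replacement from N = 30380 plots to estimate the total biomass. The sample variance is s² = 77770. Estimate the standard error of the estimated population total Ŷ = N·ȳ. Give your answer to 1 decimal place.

74411.9

Var(Ŷ) = N²·Var(ȳ) = N²·(1 − n/N)·s²/n.
f = 9086/30380 = 0.29907834; Var(ȳ) = 0.70092166·77770/9086 = 5.9994142.
Var(Ŷ) = 30380² · 5.9994142 = 5.5371257 × 10^9.
SE(Ŷ) = √(5.5371257 × 10^9) = 74411.9.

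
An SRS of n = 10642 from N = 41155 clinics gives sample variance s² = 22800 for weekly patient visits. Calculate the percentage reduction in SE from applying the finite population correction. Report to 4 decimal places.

f = n/N = 10642/41155 = 0.25858340.
SE_no-fpc = √(s²/n) = 1.4637125; SE_fpc = √((1−f)s²/n) = 1.2603378.
Ratio = √(1−f) = 0.86105551. Reduction = 100·(1 − 0.86105551) = 13.8944%.

13.8944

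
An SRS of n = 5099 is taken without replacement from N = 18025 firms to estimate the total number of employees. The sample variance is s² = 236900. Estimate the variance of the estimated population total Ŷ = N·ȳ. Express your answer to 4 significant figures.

Var(Ŷ) = N²·Var(ȳ) = N²·(1 − n/N)·s²/n.
f = 5099/18025 = 0.28288488; Var(ȳ) = 0.71711512·236900/5099 = 33.317233.
Var(Ŷ) = 18025² · 33.317233 = 1.082479 × 10^10.

1.082 × 10^10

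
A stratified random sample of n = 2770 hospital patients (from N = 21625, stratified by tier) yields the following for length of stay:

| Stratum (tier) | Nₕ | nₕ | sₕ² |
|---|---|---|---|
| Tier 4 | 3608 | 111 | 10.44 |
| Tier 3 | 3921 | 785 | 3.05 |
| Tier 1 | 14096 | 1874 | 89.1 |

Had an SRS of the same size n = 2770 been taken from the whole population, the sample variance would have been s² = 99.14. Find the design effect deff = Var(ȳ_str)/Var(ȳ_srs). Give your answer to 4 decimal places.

0.6459

Var(ȳ_str) = Σ Wₕ²(1−fₕ)sₕ²/nₕ with Wₕ = Nₕ/21625:
  Tier 4: (3608/21625)²·(1−111/3608)·10.44/111 = 0.002537625
  Tier 3: (3921/21625)²·(1−785/3921)·3.05/785 = 1.0216234 × 10^-4
  Tier 1: (14096/21625)²·(1−1874/14096)·89.1/1874 = 0.017515964
  → Var(ȳ_str) = 0.020155751.
Var(ȳ_srs) = (1 − 2770/21625)·99.14/2770 = 0.031206105.
deff = 0.020155751 / 0.031206105 = 0.6459.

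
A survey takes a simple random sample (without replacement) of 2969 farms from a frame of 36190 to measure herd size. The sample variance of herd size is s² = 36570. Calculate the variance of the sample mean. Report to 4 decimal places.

Under SRS without replacement, Var(ȳ) = (1 − f)·s²/n with f = n/N = 2969/36190 = 0.08203924.
Var(ȳ) = (1 − 0.08203924)·36570/2969 = 0.91796076·12.317279 = 11.306778.

11.3068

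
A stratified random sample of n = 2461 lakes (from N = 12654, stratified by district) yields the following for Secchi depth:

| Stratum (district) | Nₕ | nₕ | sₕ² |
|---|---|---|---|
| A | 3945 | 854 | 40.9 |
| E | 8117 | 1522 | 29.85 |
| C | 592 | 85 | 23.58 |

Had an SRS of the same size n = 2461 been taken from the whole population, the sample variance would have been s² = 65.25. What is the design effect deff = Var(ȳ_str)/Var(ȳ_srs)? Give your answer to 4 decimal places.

0.5021

Var(ȳ_str) = Σ Wₕ²(1−fₕ)sₕ²/nₕ with Wₕ = Nₕ/12654:
  A: (3945/12654)²·(1−854/3945)·40.9/854 = 0.0036471682
  E: (8117/12654)²·(1−1522/8117)·29.85/1522 = 0.0065566857
  C: (592/12654)²·(1−85/592)·23.58/85 = 5.1999466 × 10^-4
  → Var(ȳ_str) = 0.010723849.
Var(ȳ_srs) = (1 − 2461/12654)·65.25/2461 = 0.02135714.
deff = 0.010723849 / 0.02135714 = 0.5021.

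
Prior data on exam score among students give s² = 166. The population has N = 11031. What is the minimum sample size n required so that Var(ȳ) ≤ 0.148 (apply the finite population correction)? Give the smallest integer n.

1019

Without fpc, n₀ = s²/D = 166/0.148 = 1121.6216.
With fpc, (1 − n/N)·s²/n ≤ D requires n ≥ n₀/(1 + n₀/N) = 1121.6216/(1 + 1121.6216/11031) = 1018.1020.
Rounding up, n = 1019.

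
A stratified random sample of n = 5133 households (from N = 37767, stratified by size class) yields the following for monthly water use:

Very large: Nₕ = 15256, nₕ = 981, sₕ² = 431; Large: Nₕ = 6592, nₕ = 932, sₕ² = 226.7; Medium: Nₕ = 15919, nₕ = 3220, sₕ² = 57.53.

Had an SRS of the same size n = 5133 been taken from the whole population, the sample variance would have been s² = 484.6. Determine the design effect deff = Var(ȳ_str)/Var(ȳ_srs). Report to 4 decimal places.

Var(ȳ_str) = Σ Wₕ²(1−fₕ)sₕ²/nₕ with Wₕ = Nₕ/37767:
  Very large: (15256/37767)²·(1−981/15256)·431/981 = 0.067081086
  Large: (6592/37767)²·(1−932/6592)·226.7/932 = 0.0063627412
  Medium: (15919/37767)²·(1−3220/15919)·57.53/3220 = 0.0025322048
  → Var(ȳ_str) = 0.075976032.
Var(ȳ_srs) = (1 − 5133/37767)·484.6/5133 = 0.08157742.
deff = 0.075976032 / 0.08157742 = 0.9313.

0.9313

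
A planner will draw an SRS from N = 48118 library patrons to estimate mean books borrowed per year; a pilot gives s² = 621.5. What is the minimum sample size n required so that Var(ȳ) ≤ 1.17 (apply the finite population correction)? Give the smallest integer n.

526

Without fpc, n₀ = s²/D = 621.5/1.17 = 531.1966.
With fpc, (1 − n/N)·s²/n ≤ D requires n ≥ n₀/(1 + n₀/N) = 531.1966/(1 + 531.1966/48118) = 525.3965.
Rounding up, n = 526.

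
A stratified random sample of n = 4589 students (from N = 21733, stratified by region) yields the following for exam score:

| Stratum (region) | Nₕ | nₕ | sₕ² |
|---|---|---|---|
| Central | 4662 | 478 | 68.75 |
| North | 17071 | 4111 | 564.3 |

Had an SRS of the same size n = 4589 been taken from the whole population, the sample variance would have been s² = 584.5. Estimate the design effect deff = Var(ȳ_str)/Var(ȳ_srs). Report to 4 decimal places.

0.6990

Var(ȳ_str) = Σ Wₕ²(1−fₕ)sₕ²/nₕ with Wₕ = Nₕ/21733:
  Central: (4662/21733)²·(1−478/4662)·68.75/478 = 0.0059397668
  North: (17071/21733)²·(1−4111/17071)·564.3/4111 = 0.064296477
  → Var(ȳ_str) = 0.070236244.
Var(ȳ_srs) = (1 − 4589/21733)·584.5/4589 = 0.10047521.
deff = 0.070236244 / 0.10047521 = 0.6990.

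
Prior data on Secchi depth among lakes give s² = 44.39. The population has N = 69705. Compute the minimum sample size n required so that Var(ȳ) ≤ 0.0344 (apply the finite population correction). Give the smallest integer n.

1267

Without fpc, n₀ = s²/D = 44.39/0.0344 = 1290.4070.
With fpc, (1 − n/N)·s²/n ≤ D requires n ≥ n₀/(1 + n₀/N) = 1290.4070/(1 + 1290.4070/69705) = 1266.9527.
Rounding up, n = 1267.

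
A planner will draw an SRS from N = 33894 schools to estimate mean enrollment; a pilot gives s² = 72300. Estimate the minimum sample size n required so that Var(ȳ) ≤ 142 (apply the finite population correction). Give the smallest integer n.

Without fpc, n₀ = s²/D = 72300/142 = 509.1549.
With fpc, (1 − n/N)·s²/n ≤ D requires n ≥ n₀/(1 + n₀/N) = 509.1549/(1 + 509.1549/33894) = 501.6196.
Rounding up, n = 502.

502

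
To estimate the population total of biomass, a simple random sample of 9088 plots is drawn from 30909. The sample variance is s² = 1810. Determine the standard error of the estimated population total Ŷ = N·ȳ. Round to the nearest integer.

Var(Ŷ) = N²·Var(ȳ) = N²·(1 − n/N)·s²/n.
f = 9088/30909 = 0.29402439; Var(ȳ) = 0.70597561·1810/9088 = 0.14060474.
Var(Ŷ) = 30909² · 0.14060474 = 1.3432903 × 10^8.
SE(Ŷ) = √(1.3432903 × 10^8) = 11590.

11590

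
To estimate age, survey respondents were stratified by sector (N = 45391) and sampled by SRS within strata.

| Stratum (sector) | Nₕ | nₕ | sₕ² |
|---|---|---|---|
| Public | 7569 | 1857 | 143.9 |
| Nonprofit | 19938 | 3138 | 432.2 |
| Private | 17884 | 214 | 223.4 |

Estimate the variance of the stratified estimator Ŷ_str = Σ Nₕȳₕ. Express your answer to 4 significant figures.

3.794 × 10^8

Var(Ŷ_str) = Σₕ Nₕ²(1 − fₕ)sₕ²/nₕ.
Public: 7569²·(1 − 1857/7569)·143.9/1857 = 3.3502375 × 10^6.
Nonprofit: 19938²·(1 − 3138/19938)·432.2/3138 = 4.6134168 × 10^7.
Private: 17884²·(1 − 214/17884)·223.4/214 = 3.2989111 × 10^8.
Sum = 3.7937552 × 10^8.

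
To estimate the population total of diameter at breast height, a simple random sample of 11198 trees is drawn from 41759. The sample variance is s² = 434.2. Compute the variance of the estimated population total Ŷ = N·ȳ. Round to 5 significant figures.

Var(Ŷ) = N²·Var(ȳ) = N²·(1 − n/N)·s²/n.
f = 11198/41759 = 0.26815776; Var(ȳ) = 0.73184224·434.2/11198 = 0.028377023.
Var(Ŷ) = 41759² · 0.028377023 = 4.9484252 × 10^7.

4.9484 × 10^7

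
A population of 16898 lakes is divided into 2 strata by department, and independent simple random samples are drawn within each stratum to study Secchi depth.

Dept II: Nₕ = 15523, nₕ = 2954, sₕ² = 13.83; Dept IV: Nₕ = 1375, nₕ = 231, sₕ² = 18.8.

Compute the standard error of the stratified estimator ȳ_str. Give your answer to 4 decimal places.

0.0604

Var(ȳ_str) = Σₕ Wₕ²(1 − fₕ)sₕ²/nₕ with Wₕ = Nₕ/N, N = 16898.
Dept II: Wₕ = 0.91862942; term = 0.91862942²·(1 − 0.19029827)·13.83/2954 = 0.0031990237.
Dept IV: Wₕ = 0.08137058; term = 0.08137058²·(1 − 0.16800000)·18.8/231 = 4.4833638 × 10^-4.
Sum = 0.0036473601.
SE = √(0.0036473601) = 0.0604.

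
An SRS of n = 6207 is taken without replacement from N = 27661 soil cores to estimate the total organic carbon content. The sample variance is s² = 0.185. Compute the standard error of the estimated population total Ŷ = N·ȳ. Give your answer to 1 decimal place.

133.0

Var(Ŷ) = N²·Var(ȳ) = N²·(1 − n/N)·s²/n.
f = 6207/27661 = 0.22439536; Var(ȳ) = 0.77560464·0.185/6207 = 2.3116942 × 10^-5.
Var(Ŷ) = 27661² · (2.3116942 × 10^-5) = 17687.487.
SE(Ŷ) = √(17687.487) = 133.0.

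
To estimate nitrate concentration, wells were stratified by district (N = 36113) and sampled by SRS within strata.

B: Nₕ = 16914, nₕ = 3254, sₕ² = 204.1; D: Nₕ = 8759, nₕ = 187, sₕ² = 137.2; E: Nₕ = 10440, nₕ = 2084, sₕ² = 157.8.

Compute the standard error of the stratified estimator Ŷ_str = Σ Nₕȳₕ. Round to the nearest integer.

Var(Ŷ_str) = Σₕ Nₕ²(1 − fₕ)sₕ²/nₕ.
B: 16914²·(1 − 3254/16914)·204.1/3254 = 1.4491805 × 10^7.
D: 8759²·(1 − 187/8759)·137.2/187 = 5.5087009 × 10^7.
E: 10440²·(1 − 2084/10440)·157.8/2084 = 6.6055383 × 10^6.
Sum = 7.6184352 × 10^7.
SE = √(7.6184352 × 10^7) = 8728.

8728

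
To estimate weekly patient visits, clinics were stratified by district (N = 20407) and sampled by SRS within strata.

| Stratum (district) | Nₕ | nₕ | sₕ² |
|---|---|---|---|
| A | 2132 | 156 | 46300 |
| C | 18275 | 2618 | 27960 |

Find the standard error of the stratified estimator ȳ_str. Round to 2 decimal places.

Var(ȳ_str) = Σₕ Wₕ²(1 − fₕ)sₕ²/nₕ with Wₕ = Nₕ/N, N = 20407.
A: Wₕ = 0.10447396; term = 0.10447396²·(1 − 0.07317073)·46300/156 = 3.0024253.
C: Wₕ = 0.89552604; term = 0.89552604²·(1 − 0.14325581)·27960/2618 = 7.3379565.
Sum = 10.340382.
SE = √(10.340382) = 3.22.

3.22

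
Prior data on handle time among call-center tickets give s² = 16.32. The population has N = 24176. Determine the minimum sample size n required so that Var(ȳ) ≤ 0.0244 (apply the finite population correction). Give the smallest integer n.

Without fpc, n₀ = s²/D = 16.32/0.0244 = 668.8525.
With fpc, (1 − n/N)·s²/n ≤ D requires n ≥ n₀/(1 + n₀/N) = 668.8525/(1 + 668.8525/24176) = 650.8462.
Rounding up, n = 651.

651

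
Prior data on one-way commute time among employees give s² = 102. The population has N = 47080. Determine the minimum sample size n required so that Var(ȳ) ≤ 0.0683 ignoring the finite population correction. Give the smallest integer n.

1494

Without fpc, n₀ = s²/D = 102/0.0683 = 1493.4114.
Rounding up, n = 1494.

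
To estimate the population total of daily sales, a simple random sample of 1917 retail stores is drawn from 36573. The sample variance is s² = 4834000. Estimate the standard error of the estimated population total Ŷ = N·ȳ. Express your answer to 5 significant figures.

Var(Ŷ) = N²·Var(ȳ) = N²·(1 − n/N)·s²/n.
f = 1917/36573 = 0.05241572; Var(ȳ) = 0.94758428·4834000/1917 = 2389.4744.
Var(Ŷ) = 36573² · 2389.4744 = 3.1961235 × 10^12.
SE(Ŷ) = √(3.1961235 × 10^12) = 1.7878 × 10^6.

1.7878 × 10^6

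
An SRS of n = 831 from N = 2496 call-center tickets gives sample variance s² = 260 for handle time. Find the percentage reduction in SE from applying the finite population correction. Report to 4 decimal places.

f = n/N = 831/2496 = 0.33293269.
SE_no-fpc = √(s²/n) = 0.55935325; SE_fpc = √((1−f)s²/n) = 0.45684722.
Ratio = √(1−f) = 0.81674189. Reduction = 100·(1 − 0.81674189) = 18.3258%.

18.3258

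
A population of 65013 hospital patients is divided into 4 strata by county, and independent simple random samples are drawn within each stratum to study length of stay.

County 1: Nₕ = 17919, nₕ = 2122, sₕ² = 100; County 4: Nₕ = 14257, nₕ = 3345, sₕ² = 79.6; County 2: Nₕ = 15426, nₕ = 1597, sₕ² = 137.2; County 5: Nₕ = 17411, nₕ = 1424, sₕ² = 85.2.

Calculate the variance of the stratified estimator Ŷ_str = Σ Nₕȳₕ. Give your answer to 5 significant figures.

5.2023 × 10^7

Var(Ŷ_str) = Σₕ Nₕ²(1 − fₕ)sₕ²/nₕ.
County 1: 17919²·(1 − 2122/17919)·100/2122 = 1.3339606 × 10^7.
County 4: 14257²·(1 − 3345/14257)·79.6/3345 = 3.7021111 × 10^6.
County 2: 15426²·(1 − 1597/15426)·137.2/1597 = 1.8327081 × 10^7.
County 5: 17411²·(1 − 1424/17411)·85.2/1424 = 1.6654067 × 10^7.
Sum = 5.2022865 × 10^7.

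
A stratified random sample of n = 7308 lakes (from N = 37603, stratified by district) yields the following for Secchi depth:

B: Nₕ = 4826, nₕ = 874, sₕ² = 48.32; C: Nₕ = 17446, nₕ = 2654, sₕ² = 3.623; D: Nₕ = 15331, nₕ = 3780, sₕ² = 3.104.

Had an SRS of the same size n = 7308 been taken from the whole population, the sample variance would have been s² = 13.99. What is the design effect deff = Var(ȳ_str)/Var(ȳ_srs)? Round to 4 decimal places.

Var(ȳ_str) = Σ Wₕ²(1−fₕ)sₕ²/nₕ with Wₕ = Nₕ/37603:
  B: (4826/37603)²·(1−874/4826)·48.32/874 = 7.4571822 × 10^-4
  C: (17446/37603)²·(1−2654/17446)·3.623/2654 = 2.4914099 × 10^-4
  D: (15331/37603)²·(1−3780/15331)·3.104/3780 = 1.0284306 × 10^-4
  → Var(ȳ_str) = 0.0010977023.
Var(ȳ_srs) = (1 − 7308/37603)·13.99/7308 = 0.0015422957.
deff = 0.0010977023 / 0.0015422957 = 0.7117.

0.7117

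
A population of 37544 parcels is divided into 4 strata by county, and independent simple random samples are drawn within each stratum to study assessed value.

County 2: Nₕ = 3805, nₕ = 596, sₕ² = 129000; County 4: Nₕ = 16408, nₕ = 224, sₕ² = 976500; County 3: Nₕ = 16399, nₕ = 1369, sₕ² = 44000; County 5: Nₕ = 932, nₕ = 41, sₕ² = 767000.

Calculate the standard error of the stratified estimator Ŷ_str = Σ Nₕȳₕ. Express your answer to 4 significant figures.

1.088 × 10^6

Var(Ŷ_str) = Σₕ Nₕ²(1 − fₕ)sₕ²/nₕ.
County 2: 3805²·(1 − 596/3805)·129000/596 = 2.6428215 × 10^9.
County 4: 16408²·(1 − 224/16408)·976500/224 = 1.1576193 × 10^12.
County 3: 16399²·(1 − 1369/16399)·44000/1369 = 7.921831 × 10^9.
County 5: 932²·(1 − 41/932)·767000/41 = 1.5534781 × 10^10.
Sum = 1.1837187 × 10^12.
SE = √(1.1837187 × 10^12) = 1.088 × 10^6.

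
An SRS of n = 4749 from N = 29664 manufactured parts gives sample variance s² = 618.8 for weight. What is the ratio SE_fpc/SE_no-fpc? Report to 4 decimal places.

f = n/N = 4749/29664 = 0.16009304.
SE_no-fpc = √(s²/n) = 0.36097246; SE_fpc = √((1−f)s²/n) = 0.3308184.
Ratio = √(1−f) = 0.91646438.

0.9165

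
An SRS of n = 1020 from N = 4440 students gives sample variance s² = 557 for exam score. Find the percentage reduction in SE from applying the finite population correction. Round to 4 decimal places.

12.2350

f = n/N = 1020/4440 = 0.22972973.
SE_no-fpc = √(s²/n) = 0.7389712; SE_fpc = √((1−f)s²/n) = 0.64855839.
Ratio = √(1−f) = 0.87765043. Reduction = 100·(1 − 0.87765043) = 12.2350%.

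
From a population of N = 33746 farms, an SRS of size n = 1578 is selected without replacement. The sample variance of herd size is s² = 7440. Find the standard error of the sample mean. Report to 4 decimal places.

2.1200

Under SRS without replacement, Var(ȳ) = (1 − f)·s²/n with f = n/N = 1578/33746 = 0.04676110.
Var(ȳ) = (1 − 0.04676110)·7440/1578 = 0.95323890·4.7148289 = 4.4943583.
SE(ȳ) = √(4.4943583) = 2.1200.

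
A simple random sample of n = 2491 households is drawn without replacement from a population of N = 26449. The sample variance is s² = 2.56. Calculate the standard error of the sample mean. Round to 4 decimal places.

Under SRS without replacement, Var(ȳ) = (1 − f)·s²/n with f = n/N = 2491/26449 = 0.09418125.
Var(ȳ) = (1 − 0.09418125)·2.56/2491 = 0.90581875·0.0010276997 = 9.3090967 × 10^-4.
SE(ȳ) = √(9.3090967 × 10^-4) = 0.0305.

0.0305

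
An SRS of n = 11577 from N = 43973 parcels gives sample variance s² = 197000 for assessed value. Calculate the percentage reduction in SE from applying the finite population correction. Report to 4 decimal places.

14.1673

f = n/N = 11577/43973 = 0.26327519.
SE_no-fpc = √(s²/n) = 4.1251058; SE_fpc = √((1−f)s²/n) = 3.5406887.
Ratio = √(1−f) = 0.85832675. Reduction = 100·(1 − 0.85832675) = 14.1673%.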